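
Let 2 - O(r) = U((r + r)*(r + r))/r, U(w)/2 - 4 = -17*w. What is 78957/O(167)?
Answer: 1465091/421470 ≈ 3.4761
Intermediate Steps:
U(w) = 8 - 34*w (U(w) = 8 + 2*(-17*w) = 8 - 34*w)
O(r) = 2 - (8 - 136*r²)/r (O(r) = 2 - (8 - 34*(r + r)*(r + r))/r = 2 - (8 - 34*2*r*2*r)/r = 2 - (8 - 136*r²)/r)
78957/O(167) = 78957/(2 - 8/167 + 136*167) = 78957/(2 - 8*1/167 + 22712) = 78957/(2 - 8/167 + 22712) = 78957/(3793230/167) = 78957*(167/3793230) = 1465091/421470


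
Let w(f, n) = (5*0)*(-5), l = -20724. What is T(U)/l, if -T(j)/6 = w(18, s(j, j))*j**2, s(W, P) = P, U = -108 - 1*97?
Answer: 0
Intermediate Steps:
U = -205 (U = -108 - 97 = -205)
w(f, n) = 0 (w(f, n) = 0*(-5) = 0)
T(j) = 0 (T(j) = -0*j**2 = -6*0 = 0)
T(U)/l = 0/(-20724) = 0*(-1/20724) = 0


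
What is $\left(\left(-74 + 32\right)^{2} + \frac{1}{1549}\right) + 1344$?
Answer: $\frac{4814293}{1549} \approx 3108.0$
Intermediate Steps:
$\left(\left(-74 + 32\right)^{2} + \frac{1}{1549}\right) + 1344 = \left(\left(-42\right)^{2} + \frac{1}{1549}\right) + 1344 = \left(1764 + \frac{1}{1549}\right) + 1344 = \frac{2732437}{1549} + 1344 = \frac{4814293}{1549}$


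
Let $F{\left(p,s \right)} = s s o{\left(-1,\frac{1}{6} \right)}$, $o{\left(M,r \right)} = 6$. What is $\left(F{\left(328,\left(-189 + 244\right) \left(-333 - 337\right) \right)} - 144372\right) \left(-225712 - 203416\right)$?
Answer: $-3496273445412384$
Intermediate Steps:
$F{\left(p,s \right)} = 6 s^{2}$ ($F{\left(p,s \right)} = s s 6 = s^{2} \cdot 6 = 6 s^{2}$)
$\left(F{\left(328,\left(-189 + 244\right) \left(-333 - 337\right) \right)} - 144372\right) \left(-225712 - 203416\right) = \left(6 \left(\left(-189 + 244\right) \left(-333 - 337\right)\right)^{2} - 144372\right) \left(-225712 - 203416\right) = \left(6 \left(55 \left(-670\right)\right)^{2} - 144372\right) \left(-429128\right) = \left(6 \left(-36850\right)^{2} - 144372\right) \left(-429128\right) = \left(6 \cdot 1357922500 - 144372\right) \left(-429128\right) = \left(8147535000 - 144372\right) \left(-429128\right) = 8147390628 \left(-429128\right) = -3496273445412384$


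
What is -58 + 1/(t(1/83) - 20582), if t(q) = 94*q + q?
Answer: -99076321/1708211 ≈ -58.000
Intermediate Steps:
t(q) = 95*q
-58 + 1/(t(1/83) - 20582) = -58 + 1/(95/83 - 20582) = -58 + 1/(-1708211/83) = -58 - 83/1708211 = -99076321/1708211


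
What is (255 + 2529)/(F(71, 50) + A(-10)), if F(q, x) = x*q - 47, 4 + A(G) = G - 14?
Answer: 2784/3475 ≈ 0.80115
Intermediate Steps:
A(G) = -18 + G (A(G) = -4 + (G - 14) = -4 + (-14 + G) = -18 + G)
F(q, x) = -47 + q*x (F(q, x) = q*x - 47 = -47 + q*x)
(255 + 2529)/(F(71, 50) + A(-10)) = (255 + 2529)/((-47 + 71*50) + (-18 - 10)) = 2784/((-47 + 3550) - 28) = 2784/(3503 - 28) = 2784/3475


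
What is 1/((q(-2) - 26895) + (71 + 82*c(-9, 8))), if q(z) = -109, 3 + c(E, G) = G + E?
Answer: -1/27261 ≈ -3.6682e-5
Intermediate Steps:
c(E, G) = -3 + E + G (c(E, G) = -3 + (G + E) = -3 + (E + G) = -3 + E + G)
1/((q(-2) - 26895) + (71 + 82*c(-9, 8))) = 1/((-109 - 26895) + (71 + 82*(-3 - 9 + 8))) = 1/(-27004 + (71 + 82*(-4))) = 1/(-27004 + (71 - 328)) = 1/(-27004 - 257) = 1/(-27261) = -1/27261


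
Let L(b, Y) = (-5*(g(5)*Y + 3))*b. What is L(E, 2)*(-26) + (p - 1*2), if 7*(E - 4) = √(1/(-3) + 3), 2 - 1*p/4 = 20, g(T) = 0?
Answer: 1486 + 260*√6/7 ≈ 1577.0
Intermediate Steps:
p = -72 (p = 8 - 4*20 = 8 - 80 = -72)
E = 4 + 2*√6/21 (E = 4 + √(1/(-3) + 3)/7 = 4 + √(-⅓ + 3)/7 = 4 + √(8/3)/7 = 4 + (2*√6/3)/7 = 4 + 2*√6/21 ≈ 4.2333)
L(b, Y) = -15*b (L(b, Y) = (-5*(0*Y + 3))*b = (-5*(0 + 3))*b = (-5*3)*b = -15*b)
L(E, 2)*(-26) + (p - 1*2) = -15*(4 + 2*√6/21)*(-26) + (-72 - 1*2) = (-60 - 10*√6/7)*(-26) + (-72 - 2) = (1560 + 260*√6/7) - 74 = 1486 + 260*√6/7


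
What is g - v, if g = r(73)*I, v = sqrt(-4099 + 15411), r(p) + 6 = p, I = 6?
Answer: 402 - 4*sqrt(707) ≈ 295.64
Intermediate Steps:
r(p) = -6 + p
v = 4*sqrt(707) (v = sqrt(11312) = 4*sqrt(707) ≈ 106.36)
g = 402 (g = (-6 + 73)*6 = 67*6 = 402)
g - v = 402 - 4*sqrt(707)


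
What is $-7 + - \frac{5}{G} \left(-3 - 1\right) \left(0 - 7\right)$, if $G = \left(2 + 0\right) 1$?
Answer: $-77$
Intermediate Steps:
$G = 2$ ($G = 2 \cdot 1 = 2$)
$-7 + - \frac{5}{G} \left(-3 - 1\right) \left(0 - 7\right) = -7 + - \frac{5}{2} \left(-3 - 1\right) \left(0 - 7\right) = -7 + \left(-5\right) \frac{1}{2} \left(\left(-4\right) \left(-7\right)\right) = -7 - 70 = -77$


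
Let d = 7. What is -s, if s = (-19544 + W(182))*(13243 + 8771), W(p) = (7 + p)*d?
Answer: 401117094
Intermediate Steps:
W(p) = 49 + 7*p (W(p) = (7 + p)*7 = 49 + 7*p)
s = -401117094 (s = (-19544 + (49 + 7*182))*(13243 + 8771) = (-19544 + (49 + 1274))*22014 = (-19544 + 1323)*22014 = -18221*22014 = -401117094)
-s = -1*(-401117094) = 401117094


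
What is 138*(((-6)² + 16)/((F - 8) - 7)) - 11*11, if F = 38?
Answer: 191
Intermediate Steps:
138*(((-6)² + 16)/((F - 8) - 7)) - 11*11 = 138*(((-6)² + 16)/((38 - 8) - 7)) - 11*11 = 138*((36 + 16)/(30 - 7)) - 121 = 138*(52/23) - 121 = 312 - 121 = 191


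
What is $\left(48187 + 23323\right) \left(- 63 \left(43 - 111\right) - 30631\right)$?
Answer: $-1884073970$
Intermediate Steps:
$\left(48187 + 23323\right) \left(- 63 \left(43 - 111\right) - 30631\right) = 71510 \left(\left(-63\right) \left(-68\right) - 30631\right) = 71510 \left(4284 - 30631\right) = 71510 \left(-26347\right) = -1884073970$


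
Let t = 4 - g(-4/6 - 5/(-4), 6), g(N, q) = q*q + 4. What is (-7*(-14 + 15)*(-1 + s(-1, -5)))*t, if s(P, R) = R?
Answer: -1512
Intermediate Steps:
g(N, q) = 4 + q² (g(N, q) = q² + 4 = 4 + q²)
t = -36 (t = 4 - (4 + 6²) = 4 - (4 + 36) = 4 - 1*40 = 4 - 40 = -36)
(-7*(-14 + 15)*(-1 + s(-1, -5)))*t = -7*(-14 + 15)*(-1 - 5)*(-36) = -7*(-6)*(-36) = 42*(-36) = -1512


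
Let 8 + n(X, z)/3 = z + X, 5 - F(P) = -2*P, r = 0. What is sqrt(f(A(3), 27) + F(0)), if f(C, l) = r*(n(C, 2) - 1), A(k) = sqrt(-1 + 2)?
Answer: sqrt(5) ≈ 2.2361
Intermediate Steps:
A(k) = 1 (A(k) = sqrt(1) = 1)
F(P) = 5 + 2*P (F(P) = 5 - (-2)*P = 5 + 2*P)
n(X, z) = -24 + 3*X + 3*z (n(X, z) = -24 + 3*(z + X) = -24 + 3*(X + z) = -24 + (3*X + 3*z) = -24 + 3*X + 3*z)
f(C, l) = 0 (f(C, l) = 0*((-24 + 3*C + 3*2) - 1) = 0*((-24 + 3*C + 6) - 1) = 0*((-18 + 3*C) - 1) = 0*(-19 + 3*C) = 0)
sqrt(f(A(3), 27) + F(0)) = sqrt(0 + (5 + 2*0)) = sqrt(0 + (5 + 0)) = sqrt(0 + 5) = sqrt(5)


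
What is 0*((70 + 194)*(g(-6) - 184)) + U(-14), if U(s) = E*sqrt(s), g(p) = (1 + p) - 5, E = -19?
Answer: -19*I*sqrt(14) ≈ -71.092*I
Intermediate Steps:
g(p) = -4 + p
U(s) = -19*sqrt(s)
0*((70 + 194)*(g(-6) - 184)) + U(-14) = 0*((70 + 194)*((-4 - 6) - 184)) - 19*I*sqrt(14) = 0*(264*(-10 - 184)) - 19*I*sqrt(14) = 0*(264*(-194)) - 19*I*sqrt(14) = 0*(-51216) - 19*I*sqrt(14) = 0 - 19*I*sqrt(14) = -19*I*sqrt(14)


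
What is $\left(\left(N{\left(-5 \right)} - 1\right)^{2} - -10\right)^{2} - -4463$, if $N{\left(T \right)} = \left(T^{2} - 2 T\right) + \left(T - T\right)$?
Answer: $1364019$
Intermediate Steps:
$N{\left(T \right)} = T^{2} - 2 T$ ($N{\left(T \right)} = \left(T^{2} - 2 T\right) + 0 = T^{2} - 2 T$)
$\left(\left(N{\left(-5 \right)} - 1\right)^{2} - -10\right)^{2} - -4463 = \left(\left(- 5 \left(-2 - 5\right) - 1\right)^{2} - -10\right)^{2} - -4463 = \left(\left(\left(-5\right) \left(-7\right) - 1\right)^{2} + \left(-27 + 37\right)\right)^{2} + 4463 = \left(\left(35 - 1\right)^{2} + 10\right)^{2} + 4463 = \left(34^{2} + 10\right)^{2} + 4463 = \left(1156 + 10\right)^{2} + 4463 = 1166^{2} + 4463 = 1359556 + 4463 = 1364019$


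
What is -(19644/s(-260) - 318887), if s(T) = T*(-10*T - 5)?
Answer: 17929423212/56225 ≈ 3.1889e+5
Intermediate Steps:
s(T) = T*(-5 - 10*T)
-(19644/s(-260) - 318887) = -(19644/((-5*(-260)*(1 + 2*(-260)))) - 318887) = -(19644/((-5*(-260)*(1 - 520))) - 318887) = -(19644/((-5*(-260)*(-519))) - 318887) = -(19644/(-674700) - 318887) = -(19644*(-1/674700) - 318887) = -(-1637/56225 - 318887) = -1*(-17929423212/56225) = 17929423212/56225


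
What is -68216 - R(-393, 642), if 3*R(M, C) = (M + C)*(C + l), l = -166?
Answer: -107724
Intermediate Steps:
R(M, C) = (-166 + C)*(C + M)/3 (R(M, C) = ((M + C)*(C - 166))/3 = ((C + M)*(-166 + C))/3 = ((-166 + C)*(C + M))/3 = (-166 + C)*(C + M)/3)
-68216 - R(-393, 642) = -68216 - (-166/3*642 - 166/3*(-393) + (⅓)*642² + (⅓)*642*(-393)) = -68216 - (-35524 + 21746 + (⅓)*412164 - 84102) = -68216 - (-35524 + 21746 + 137388 - 84102) = -68216 - 1*39508 = -68216 - 39508 = -107724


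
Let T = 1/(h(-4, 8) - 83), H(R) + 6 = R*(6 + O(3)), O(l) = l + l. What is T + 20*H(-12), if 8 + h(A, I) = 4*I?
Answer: -177001/59 ≈ -3000.0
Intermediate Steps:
O(l) = 2*l
h(A, I) = -8 + 4*I
H(R) = -6 + 12*R (H(R) = -6 + R*(6 + 2*3) = -6 + R*(6 + 6) = -6 + R*12 = -6 + 12*R)
T = -1/59 (T = 1/((-8 + 4*8) - 83) = 1/((-8 + 32) - 83) = 1/(24 - 83) = 1/(-59) = -1/59 ≈ -0.016949)
T + 20*H(-12) = -1/59 + 20*(-6 + 12*(-12)) = -1/59 + 20*(-6 - 144) = -1/59 + 20*(-150) = -1/59 - 3000 = -177001/59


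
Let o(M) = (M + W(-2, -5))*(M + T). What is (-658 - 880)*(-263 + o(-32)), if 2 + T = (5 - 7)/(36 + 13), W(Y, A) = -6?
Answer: -77664386/49 ≈ -1.5850e+6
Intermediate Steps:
T = -100/49 (T = -2 + (5 - 7)/(36 + 13) = -2 - 2/49 = -100/49 ≈ -2.0408)
o(M) = (-6 + M)*(-100/49 + M) (o(M) = (M - 6)*(M - 100/49) = (-6 + M)*(-100/49 + M))
(-658 - 880)*(-263 + o(-32)) = (-658 - 880)*(-263 + (600/49 + (-32)**2 - 394/49*(-32))) = -1538*(-263 + (600/49 + 1024 + 12608/49)) = -1538*(-263 + 63384/49) = -1538*50497/49 = -77664386/49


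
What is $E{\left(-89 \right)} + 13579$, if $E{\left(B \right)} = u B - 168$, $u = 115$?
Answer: $3176$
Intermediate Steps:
$E{\left(B \right)} = -168 + 115 B$ ($E{\left(B \right)} = 115 B - 168 = -168 + 115 B$)
$E{\left(-89 \right)} + 13579 = \left(-168 + 115 \left(-89\right)\right) + 13579 = \left(-168 - 10235\right) + 13579 = -10403 + 13579 = 3176$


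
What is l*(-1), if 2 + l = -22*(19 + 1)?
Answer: 442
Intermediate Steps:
l = -442 (l = -2 - 22*(19 + 1) = -2 - 22*20 = -2 - 440 = -442)
l*(-1) = -442*(-1) = 442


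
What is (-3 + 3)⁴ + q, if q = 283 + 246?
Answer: 529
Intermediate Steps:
q = 529
(-3 + 3)⁴ + q = (-3 + 3)⁴ + 529 = 0⁴ + 529 = 0 + 529 = 529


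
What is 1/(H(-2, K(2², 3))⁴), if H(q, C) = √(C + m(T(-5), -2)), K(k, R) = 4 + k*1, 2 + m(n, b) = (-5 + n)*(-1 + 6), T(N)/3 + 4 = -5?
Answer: 1/23716 ≈ 4.2166e-5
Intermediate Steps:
T(N) = -27 (T(N) = -12 + 3*(-5) = -12 - 15 = -27)
m(n, b) = -27 + 5*n (m(n, b) = -2 + (-5 + n)*(-1 + 6) = -2 + (-5 + n)*5 = -2 + (-25 + 5*n) = -27 + 5*n)
K(k, R) = 4 + k
H(q, C) = √(-162 + C) (H(q, C) = √(C + (-27 + 5*(-27))) = √(C + (-27 - 135)) = √(C - 162) = √(-162 + C))
1/(H(-2, K(2², 3))⁴) = 1/((√(-162 + (4 + 2²)))⁴) = 1/((√(-162 + (4 + 4)))⁴) = 1/((√(-162 + 8))⁴) = 1/((√(-154))⁴) = 1/((I*√154)⁴) = 1/23716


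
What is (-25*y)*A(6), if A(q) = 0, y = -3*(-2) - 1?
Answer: 0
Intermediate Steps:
y = 5 (y = 6 - 1 = 5)
(-25*y)*A(6) = -25*5*0 = -125*0 = 0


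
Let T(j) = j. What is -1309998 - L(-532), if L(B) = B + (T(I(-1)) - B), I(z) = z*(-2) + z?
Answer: -1309999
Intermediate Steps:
I(z) = -z (I(z) = -2*z + z = -z)
L(B) = 1 (L(B) = B + (-1*(-1) - B) = B + (1 - B) = 1)
-1309998 - L(-532) = -1309998 - 1*1 = -1309998 - 1 = -1309999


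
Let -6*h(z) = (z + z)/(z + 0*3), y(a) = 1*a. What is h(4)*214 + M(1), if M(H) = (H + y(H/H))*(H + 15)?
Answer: -118/3 ≈ -39.333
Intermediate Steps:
y(a) = a
M(H) = (1 + H)*(15 + H) (M(H) = (H + H/H)*(H + 15) = (H + 1)*(15 + H) = (1 + H)*(15 + H))
h(z) = -1/3 (h(z) = -(z + z)/(6*(z + 0*3)) = -2*z/(6*(z + 0)) = -2*z/(6*z) = -1/6*2 = -1/3)
h(4)*214 + M(1) = -1/3*214 + (15 + 1**2 + 16*1) = -214/3 + (15 + 1 + 16) = -214/3 + 32 = -118/3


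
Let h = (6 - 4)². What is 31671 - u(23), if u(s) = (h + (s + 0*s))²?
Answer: 30942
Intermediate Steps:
h = 4 (h = 2² = 4)
u(s) = (4 + s)² (u(s) = (4 + (s + 0*s))² = (4 + (s + 0))² = (4 + s)²)
31671 - u(23) = 31671 - (4 + 23)² = 31671 - 1*27² = 31671 - 1*729 = 31671 - 729 = 30942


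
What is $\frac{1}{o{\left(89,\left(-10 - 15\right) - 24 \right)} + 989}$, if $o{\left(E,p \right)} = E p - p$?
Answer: $- \frac{1}{3323} \approx -0.00030093$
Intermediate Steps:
$o{\left(E,p \right)} = - p + E p$
$\frac{1}{o{\left(89,\left(-10 - 15\right) - 24 \right)} + 989} = \frac{1}{\left(\left(-10 - 15\right) - 24\right) \left(-1 + 89\right) + 989} = \frac{1}{\left(-25 - 24\right) 88 + 989} = \frac{1}{\left(-49\right) 88 + 989} = \frac{1}{-4312 + 989} = \frac{1}{-3323} = - \frac{1}{3323}$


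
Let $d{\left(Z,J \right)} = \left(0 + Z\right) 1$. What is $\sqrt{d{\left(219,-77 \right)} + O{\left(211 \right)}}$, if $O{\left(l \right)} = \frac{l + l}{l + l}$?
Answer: $2 \sqrt{55} \approx 14.832$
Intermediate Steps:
$d{\left(Z,J \right)} = Z$ ($d{\left(Z,J \right)} = Z 1 = Z$)
$O{\left(l \right)} = 1$ ($O{\left(l \right)} = \frac{2 l}{2 l} = 2 l \frac{1}{2 l} = 1$)
$\sqrt{d{\left(219,-77 \right)} + O{\left(211 \right)}} = \sqrt{219 + 1} = \sqrt{220} = 2 \sqrt{55}$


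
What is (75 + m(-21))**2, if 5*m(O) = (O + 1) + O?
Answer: 111556/25 ≈ 4462.2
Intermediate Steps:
m(O) = 1/5 + 2*O/5 (m(O) = ((O + 1) + O)/5 = ((1 + O) + O)/5 = (1 + 2*O)/5 = 1/5 + 2*O/5)
(75 + m(-21))**2 = (75 + (1/5 + (2/5)*(-21)))**2 = (75 + (1/5 - 42/5))**2 = (75 - 41/5)**2 = (334/5)**2 = 111556/25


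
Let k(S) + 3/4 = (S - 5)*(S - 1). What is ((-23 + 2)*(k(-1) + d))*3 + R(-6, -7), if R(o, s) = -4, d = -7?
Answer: -1087/4 ≈ -271.75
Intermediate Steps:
k(S) = -¾ + (-1 + S)*(-5 + S) (k(S) = -¾ + (S - 5)*(S - 1) = -¾ + (-5 + S)*(-1 + S) = -¾ + (-1 + S)*(-5 + S))
((-23 + 2)*(k(-1) + d))*3 + R(-6, -7) = ((-23 + 2)*((17/4 + (-1)² - 6*(-1)) - 7))*3 - 4 = -21*((17/4 + 1 + 6) - 7)*3 - 4 = -21*(45/4 - 7)*3 - 4 = -21*17/4*3 - 4 = -357/4*3 - 4 = -1071/4 - 4 = -1087/4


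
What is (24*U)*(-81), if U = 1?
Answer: -1944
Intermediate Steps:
(24*U)*(-81) = (24*1)*(-81) = 24*(-81) = -1944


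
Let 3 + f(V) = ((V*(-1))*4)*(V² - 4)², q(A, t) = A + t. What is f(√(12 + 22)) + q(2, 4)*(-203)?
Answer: -1221 - 3600*√34 ≈ -22212.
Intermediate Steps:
f(V) = -3 - 4*V*(-4 + V²)² (f(V) = -3 + ((V*(-1))*4)*(V² - 4)² = -3 + (-V*4)*(-4 + V²)² = -3 + (-4*V)*(-4 + V²)² = -3 - 4*V*(-4 + V²)²)
f(√(12 + 22)) + q(2, 4)*(-203) = (-3 - 4*√(12 + 22)*(-4 + (√(12 + 22))²)²) + (2 + 4)*(-203) = (-3 - 4*√34*(-4 + (√34)²)²) + 6*(-203) = (-3 - 4*√34*(-4 + 34)²) - 1218 = (-3 - 4*√34*30²) - 1218 = (-3 - 4*√34*900) - 1218 = (-3 - 3600*√34) - 1218 = -1221 - 3600*√34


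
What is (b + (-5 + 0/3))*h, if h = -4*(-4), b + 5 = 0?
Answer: -160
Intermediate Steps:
b = -5 (b = -5 + 0 = -5)
h = 16
(b + (-5 + 0/3))*h = (-5 + (-5 + 0/3))*16 = (-5 + (-5 + 0*(⅓)))*16 = (-5 + (-5 + 0))*16 = (-5 - 5)*16 = -10*16 = -160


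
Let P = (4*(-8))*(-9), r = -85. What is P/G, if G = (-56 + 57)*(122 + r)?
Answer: 288/37 ≈ 7.7838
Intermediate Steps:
P = 288 (P = -32*(-9) = 288)
G = 37 (G = (-56 + 57)*(122 - 85) = 1*37 = 37)
P/G = 288/37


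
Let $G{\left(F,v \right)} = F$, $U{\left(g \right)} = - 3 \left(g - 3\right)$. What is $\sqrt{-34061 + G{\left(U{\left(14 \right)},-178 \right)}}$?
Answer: $i \sqrt{34094} \approx 184.65 i$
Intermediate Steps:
$U{\left(g \right)} = 9 - 3 g$ ($U{\left(g \right)} = - 3 \left(-3 + g\right) = 9 - 3 g$)
$\sqrt{-34061 + G{\left(U{\left(14 \right)},-178 \right)}} = \sqrt{-34061 + \left(9 - 42\right)} = \sqrt{-34061 - 33} = \sqrt{-34094} = i \sqrt{34094}$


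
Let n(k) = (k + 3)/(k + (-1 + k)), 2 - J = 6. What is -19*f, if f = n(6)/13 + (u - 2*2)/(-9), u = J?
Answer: -23275/1287 ≈ -18.085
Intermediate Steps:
J = -4 (J = 2 - 1*6 = 2 - 6 = -4)
u = -4
n(k) = (3 + k)/(-1 + 2*k)
f = 1225/1287 (f = ((3 + 6)/(-1 + 2*6))/13 + (-4 - 2*2)/(-9) = (9/(-1 + 12))*(1/13) + (-4 - 4)*(-⅑) = (9/11)*(1/13) - 8*(-⅑) = ((1/11)*9)*(1/13) + 8/9 = (9/11)*(1/13) + 8/9 = 9/143 + 8/9 = 1225/1287 ≈ 0.95183)
-19*f = -19*1225/1287 = -23275/1287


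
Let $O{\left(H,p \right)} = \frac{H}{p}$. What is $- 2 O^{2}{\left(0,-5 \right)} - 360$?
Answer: $-360$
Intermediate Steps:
$- 2 O^{2}{\left(0,-5 \right)} - 360 = - 2 \left(\frac{0}{-5}\right)^{2} - 360 = - 2 \left(0 \left(- \frac{1}{5}\right)\right)^{2} - 360 = - 2 \cdot 0^{2} - 360 = \left(-2\right) 0 - 360 = 0 - 360 = -360$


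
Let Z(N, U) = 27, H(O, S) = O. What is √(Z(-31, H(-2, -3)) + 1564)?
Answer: √1591 ≈ 39.887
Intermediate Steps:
√(Z(-31, H(-2, -3)) + 1564) = √(27 + 1564) = √1591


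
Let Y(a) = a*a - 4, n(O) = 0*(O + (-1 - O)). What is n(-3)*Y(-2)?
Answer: 0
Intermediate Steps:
n(O) = 0 (n(O) = 0*(-1) = 0)
Y(a) = -4 + a² (Y(a) = a² - 4 = -4 + a²)
n(-3)*Y(-2) = 0*(-4 + (-2)²) = 0*(-4 + 4) = 0*0 = 0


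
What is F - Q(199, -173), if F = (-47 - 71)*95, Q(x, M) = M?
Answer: -11037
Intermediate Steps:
F = -11210 (F = -118*95 = -11210)
F - Q(199, -173) = -11210 - 1*(-173) = -11210 + 173 = -11037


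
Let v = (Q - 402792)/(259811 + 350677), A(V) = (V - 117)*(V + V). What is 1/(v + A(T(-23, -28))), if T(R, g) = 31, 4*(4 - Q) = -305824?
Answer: -152622/813862087 ≈ -0.00018753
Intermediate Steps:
Q = 76460 (Q = 4 - ¼*(-305824) = 4 + 76456 = 76460)
A(V) = 2*V*(-117 + V) (A(V) = (-117 + V)*(2*V) = 2*V*(-117 + V))
v = -81583/152622 (v = (76460 - 402792)/(259811 + 350677) = -326332/610488 = -326332*1/610488 = -81583/152622 ≈ -0.53454)
1/(v + A(T(-23, -28))) = 1/(-81583/152622 + 2*31*(-117 + 31)) = 1/(-81583/152622 + 2*31*(-86)) = 1/(-81583/152622 - 5332) = 1/(-813862087/152622) = -152622/813862087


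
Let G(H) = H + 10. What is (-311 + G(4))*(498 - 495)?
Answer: -891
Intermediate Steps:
G(H) = 10 + H
(-311 + G(4))*(498 - 495) = (-311 + (10 + 4))*(498 - 495) = (-311 + 14)*3 = -297*3 = -891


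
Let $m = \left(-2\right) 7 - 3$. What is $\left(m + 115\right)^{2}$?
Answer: $9604$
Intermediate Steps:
$m = -17$ ($m = -14 - 3 = -17$)
$\left(m + 115\right)^{2} = \left(-17 + 115\right)^{2} = 98^{2} = 9604$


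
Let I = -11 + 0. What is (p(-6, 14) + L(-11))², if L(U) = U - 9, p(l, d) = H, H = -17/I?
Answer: 41209/121 ≈ 340.57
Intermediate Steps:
I = -11
H = 17/11 (H = -17/(-11) = -17*(-1/11) = 17/11 ≈ 1.5455)
p(l, d) = 17/11
L(U) = -9 + U
(p(-6, 14) + L(-11))² = (17/11 + (-9 - 11))² = (17/11 - 20)² = (-203/11)² = 41209/121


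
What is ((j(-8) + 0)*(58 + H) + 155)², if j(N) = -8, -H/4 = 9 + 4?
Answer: 11449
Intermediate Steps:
H = -52 (H = -4*(9 + 4) = -4*13 = -52)
((j(-8) + 0)*(58 + H) + 155)² = ((-8 + 0)*(58 - 52) + 155)² = (-8*6 + 155)² = (-48 + 155)² = 107² = 11449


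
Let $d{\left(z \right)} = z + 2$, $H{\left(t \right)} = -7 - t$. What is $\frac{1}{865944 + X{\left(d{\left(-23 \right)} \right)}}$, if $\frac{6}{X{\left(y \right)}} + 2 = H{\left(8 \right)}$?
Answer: $\frac{17}{14721042} \approx 1.1548 \cdot 10^{-6}$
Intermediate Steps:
$d{\left(z \right)} = 2 + z$
$X{\left(y \right)} = - \frac{6}{17}$ ($X{\left(y \right)} = \frac{6}{-2 - 15} = \frac{6}{-17} = 6 \left(- \frac{1}{17}\right) = - \frac{6}{17}$)
$\frac{1}{865944 + X{\left(d{\left(-23 \right)} \right)}} = \frac{1}{865944 - \frac{6}{17}} = \frac{1}{\frac{14721042}{17}} = \frac{17}{14721042}$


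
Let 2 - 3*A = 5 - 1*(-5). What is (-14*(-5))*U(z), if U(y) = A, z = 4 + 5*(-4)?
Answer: -560/3 ≈ -186.67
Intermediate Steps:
z = -16 (z = 4 - 20 = -16)
A = -8/3 (A = ⅔ - (5 - 1*(-5))/3 = ⅔ - (5 + 5)/3 = ⅔ - ⅓*10 = ⅔ - 10/3 = -8/3 ≈ -2.6667)
U(y) = -8/3
(-14*(-5))*U(z) = -14*(-5)*(-8/3) = 70*(-8/3) = -560/3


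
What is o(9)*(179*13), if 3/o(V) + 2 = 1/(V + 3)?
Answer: -83772/23 ≈ -3642.3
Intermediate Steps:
o(V) = 3/(-2 + 1/(3 + V)) (o(V) = 3/(-2 + 1/(V + 3)) = 3/(-2 + 1/(3 + V)))
o(9)*(179*13) = (3*(-3 - 1*9)/(5 + 2*9))*(179*13) = (3*(-3 - 9)/(5 + 18))*2327 = (3*(-12)/23)*2327 = (3*(1/23)*(-12))*2327 = -36/23*2327 = -83772/23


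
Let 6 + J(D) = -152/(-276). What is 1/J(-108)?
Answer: -69/376 ≈ -0.18351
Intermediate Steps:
J(D) = -376/69 (J(D) = -6 - 152/(-276) = -6 - 152*(-1/276) = -6 + 38/69 = -376/69)
1/J(-108) = 1/(-376/69) = -69/376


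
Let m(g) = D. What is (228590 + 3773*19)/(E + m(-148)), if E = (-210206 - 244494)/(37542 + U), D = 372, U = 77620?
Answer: 17290249937/21192782 ≈ 815.86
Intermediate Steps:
m(g) = 372
E = -227350/57581 (E = (-210206 - 244494)/(37542 + 77620) = -454700/115162 = -454700*1/115162 = -227350/57581 ≈ -3.9483)
(228590 + 3773*19)/(E + m(-148)) = (228590 + 3773*19)/(-227350/57581 + 372) = (228590 + 71687)/(21192782/57581) = 300277*(57581/21192782) = 17290249937/21192782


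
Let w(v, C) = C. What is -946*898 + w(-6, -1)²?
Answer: -849507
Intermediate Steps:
-946*898 + w(-6, -1)² = -946*898 + (-1)² = -849508 + 1 = -849507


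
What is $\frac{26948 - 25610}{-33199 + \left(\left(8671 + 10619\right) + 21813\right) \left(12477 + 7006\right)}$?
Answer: $\frac{669}{400388275} \approx 1.6709 \cdot 10^{-6}$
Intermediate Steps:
$\frac{26948 - 25610}{-33199 + \left(\left(8671 + 10619\right) + 21813\right) \left(12477 + 7006\right)} = \frac{1338}{-33199 + \left(19290 + 21813\right) 19483} = \frac{1338}{-33199 + 41103 \cdot 19483} = \frac{1338}{-33199 + 800809749} = \frac{1338}{800776550} = 1338 \cdot \frac{1}{800776550} = \frac{669}{400388275}$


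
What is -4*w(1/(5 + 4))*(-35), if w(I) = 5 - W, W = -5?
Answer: 1400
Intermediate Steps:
w(I) = 10 (w(I) = 5 - 1*(-5) = 5 + 5 = 10)
-4*w(1/(5 + 4))*(-35) = -4*10*(-35) = -40*(-35) = 1400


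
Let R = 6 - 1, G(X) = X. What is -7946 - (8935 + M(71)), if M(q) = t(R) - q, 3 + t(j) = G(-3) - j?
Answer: -16799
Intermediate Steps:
R = 5
t(j) = -6 - j (t(j) = -3 + (-3 - j) = -6 - j)
M(q) = -11 - q (M(q) = (-6 - 1*5) - q = (-6 - 5) - q = -11 - q)
-7946 - (8935 + M(71)) = -7946 - (8935 + (-11 - 1*71)) = -7946 - (8935 + (-11 - 71)) = -7946 - (8935 - 82) = -7946 - 1*8853 = -7946 - 8853 = -16799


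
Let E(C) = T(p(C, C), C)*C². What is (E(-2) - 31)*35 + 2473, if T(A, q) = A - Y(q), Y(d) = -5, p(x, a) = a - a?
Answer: 2088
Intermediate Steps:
p(x, a) = 0
T(A, q) = 5 + A (T(A, q) = A - 1*(-5) = A + 5 = 5 + A)
E(C) = 5*C² (E(C) = (5 + 0)*C² = 5*C²)
(E(-2) - 31)*35 + 2473 = (5*(-2)² - 31)*35 + 2473 = (5*4 - 31)*35 + 2473 = (20 - 31)*35 + 2473 = -11*35 + 2473 = -385 + 2473 = 2088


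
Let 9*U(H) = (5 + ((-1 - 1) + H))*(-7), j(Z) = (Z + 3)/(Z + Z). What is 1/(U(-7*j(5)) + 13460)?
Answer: 45/605791 ≈ 7.4283e-5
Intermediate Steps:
j(Z) = (3 + Z)/(2*Z) (j(Z) = (3 + Z)/((2*Z)) = (3 + Z)*(1/(2*Z)) = (3 + Z)/(2*Z))
U(H) = -7/3 - 7*H/9 (U(H) = ((5 + ((-1 - 1) + H))*(-7))/9 = ((5 + (-2 + H))*(-7))/9 = ((3 + H)*(-7))/9 = (-21 - 7*H)/9 = -7/3 - 7*H/9)
1/(U(-7*j(5)) + 13460) = 1/((-7/3 - (-49)*(½)*(3 + 5)/5/9) + 13460) = 1/((-7/3 - (-49)*(½)*(⅕)*8/9) + 13460) = 1/((-7/3 - (-49)*4/(9*5)) + 13460) = 1/((-7/3 - 7/9*(-28/5)) + 13460) = 1/((-7/3 + 196/45) + 13460) = 1/(91/45 + 13460) = 1/(605791/45) = 45/605791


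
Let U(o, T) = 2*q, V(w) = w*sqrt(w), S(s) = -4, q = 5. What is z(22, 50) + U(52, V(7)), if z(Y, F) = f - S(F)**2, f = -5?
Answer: -11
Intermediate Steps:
V(w) = w**(3/2)
U(o, T) = 10 (U(o, T) = 2*5 = 10)
z(Y, F) = -21 (z(Y, F) = -5 - 1*(-4)**2 = -5 - 1*16 = -5 - 16 = -21)
z(22, 50) + U(52, V(7)) = -21 + 10 = -11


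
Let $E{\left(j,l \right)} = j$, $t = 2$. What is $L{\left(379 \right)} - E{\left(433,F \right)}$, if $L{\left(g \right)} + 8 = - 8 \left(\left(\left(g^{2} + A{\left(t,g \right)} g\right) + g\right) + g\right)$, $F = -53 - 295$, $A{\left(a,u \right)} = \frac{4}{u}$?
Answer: $-1155665$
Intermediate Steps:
$F = -348$ ($F = -53 - 295 = -348$)
$L{\left(g \right)} = -40 - 16 g - 8 g^{2}$ ($L{\left(g \right)} = -8 - 8 \left(\left(\left(g^{2} + \frac{4}{g} g\right) + g\right) + g\right) = -8 - 8 \left(\left(\left(g^{2} + 4\right) + g\right) + g\right) = -8 - 8 \left(\left(\left(4 + g^{2}\right) + g\right) + g\right) = -8 - 8 \left(\left(4 + g + g^{2}\right) + g\right) = -8 - 8 \left(4 + g^{2} + 2 g\right) = -8 - \left(32 + 8 g^{2} + 16 g\right) = -40 - 16 g - 8 g^{2}$)
$L{\left(379 \right)} - E{\left(433,F \right)} = \left(-40 - 6064 - 8 \cdot 379^{2}\right) - 433 = \left(-40 - 6064 - 1149128\right) - 433 = -1155232 - 433 = -1155665$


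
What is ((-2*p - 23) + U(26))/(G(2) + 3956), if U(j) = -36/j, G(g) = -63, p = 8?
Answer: -525/50609 ≈ -0.010374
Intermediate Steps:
((-2*p - 23) + U(26))/(G(2) + 3956) = ((-2*8 - 23) - 36/26)/(-63 + 3956) = ((-16 - 23) - 36*1/26)/3893 = (-39 - 18/13)*(1/3893) = -525/13*1/3893 = -525/50609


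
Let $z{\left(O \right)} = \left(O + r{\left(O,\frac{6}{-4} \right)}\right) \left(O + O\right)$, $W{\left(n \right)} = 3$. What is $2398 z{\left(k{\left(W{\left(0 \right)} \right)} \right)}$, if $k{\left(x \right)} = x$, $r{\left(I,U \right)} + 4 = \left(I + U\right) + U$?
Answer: $-14388$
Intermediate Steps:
$r{\left(I,U \right)} = -4 + I + 2 U$ ($r{\left(I,U \right)} = -4 + \left(\left(I + U\right) + U\right) = -4 + \left(I + 2 U\right) = -4 + I + 2 U$)
$z{\left(O \right)} = 2 O \left(-7 + 2 O\right)$ ($z{\left(O \right)} = \left(O + \left(-4 + O + 2 \frac{6}{-4}\right)\right) \left(O + O\right) = \left(O + \left(-4 + O + 2 \cdot 6 \left(- \frac{1}{4}\right)\right)\right) 2 O = \left(O + \left(-4 + O + 2 \left(- \frac{3}{2}\right)\right)\right) 2 O = \left(O - \left(7 - O\right)\right) 2 O = \left(O + \left(-7 + O\right)\right) 2 O = \left(-7 + 2 O\right) 2 O = 2 O \left(-7 + 2 O\right)$)
$2398 z{\left(k{\left(W{\left(0 \right)} \right)} \right)} = 2398 \cdot 2 \cdot 3 \left(-7 + 2 \cdot 3\right) = 2398 \cdot 2 \cdot 3 \left(-7 + 6\right) = 2398 \cdot 2 \cdot 3 \left(-1\right) = 2398 \left(-6\right) = -14388$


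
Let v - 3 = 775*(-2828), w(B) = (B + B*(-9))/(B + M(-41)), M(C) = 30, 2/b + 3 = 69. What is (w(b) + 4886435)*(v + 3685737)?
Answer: 7234824571321080/991 ≈ 7.3005e+12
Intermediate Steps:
b = 1/33 (b = 2/(-3 + 69) = 2/66 = 2*(1/66) = 1/33 ≈ 0.030303)
w(B) = -8*B/(30 + B) (w(B) = (B + B*(-9))/(B + 30) = (B - 9*B)/(30 + B) = (-8*B)/(30 + B) = -8*B/(30 + B))
v = -2191697 (v = 3 + 775*(-2828) = 3 - 2191700 = -2191697)
(w(b) + 4886435)*(v + 3685737) = (-8*1/33/(30 + 1/33) + 4886435)*(-2191697 + 3685737) = (-8*1/33/991/33 + 4886435)*1494040 = (-8*1/33*33/991 + 4886435)*1494040 = (-8/991 + 4886435)*1494040 = (4842457077/991)*1494040 = 7234824571321080/991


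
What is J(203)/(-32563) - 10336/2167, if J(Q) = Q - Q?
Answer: -10336/2167 ≈ -4.7697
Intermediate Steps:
J(Q) = 0
J(203)/(-32563) - 10336/2167 = 0/(-32563) - 10336/2167 = 0*(-1/32563) - 10336*1/2167 = 0 - 10336/2167 = -10336/2167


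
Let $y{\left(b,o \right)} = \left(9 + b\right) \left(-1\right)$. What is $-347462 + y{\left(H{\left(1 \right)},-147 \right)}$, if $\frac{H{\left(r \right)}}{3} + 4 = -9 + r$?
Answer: $-347435$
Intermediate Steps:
$H{\left(r \right)} = -39 + 3 r$ ($H{\left(r \right)} = -12 + 3 \left(-9 + r\right) = -12 + \left(-27 + 3 r\right) = -39 + 3 r$)
$y{\left(b,o \right)} = -9 - b$
$-347462 + y{\left(H{\left(1 \right)},-147 \right)} = -347462 - \left(-30 + 3\right) = -347462 - -27 = -347462 + \left(-9 + 36\right) = -347462 + 27 = -347435$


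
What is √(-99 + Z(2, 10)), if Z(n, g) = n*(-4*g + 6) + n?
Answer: I*√165 ≈ 12.845*I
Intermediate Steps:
Z(n, g) = n + n*(6 - 4*g) (Z(n, g) = n*(6 - 4*g) + n = n + n*(6 - 4*g))
√(-99 + Z(2, 10)) = √(-99 + 2*(7 - 4*10)) = √(-99 + 2*(7 - 40)) = √(-99 + 2*(-33)) = √(-99 - 66) = √(-165) = I*√165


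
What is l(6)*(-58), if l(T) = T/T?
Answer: -58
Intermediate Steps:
l(T) = 1
l(6)*(-58) = 1*(-58) = -58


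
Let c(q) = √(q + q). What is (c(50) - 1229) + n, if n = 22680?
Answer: 21461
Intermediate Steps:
c(q) = √2*√q (c(q) = √(2*q) = √2*√q)
(c(50) - 1229) + n = (√2*√50 - 1229) + 22680 = (√2*(5*√2) - 1229) + 22680 = (10 - 1229) + 22680 = -1219 + 22680 = 21461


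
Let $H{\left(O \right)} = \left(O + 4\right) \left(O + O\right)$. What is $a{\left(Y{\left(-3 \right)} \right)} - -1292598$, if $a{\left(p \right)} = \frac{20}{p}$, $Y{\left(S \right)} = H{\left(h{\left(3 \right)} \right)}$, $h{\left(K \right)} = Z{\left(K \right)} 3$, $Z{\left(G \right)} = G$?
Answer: $\frac{151233976}{117} \approx 1.2926 \cdot 10^{6}$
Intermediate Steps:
$h{\left(K \right)} = 3 K$ ($h{\left(K \right)} = K 3 = 3 K$)
$H{\left(O \right)} = 2 O \left(4 + O\right)$ ($H{\left(O \right)} = \left(4 + O\right) 2 O = 2 O \left(4 + O\right)$)
$Y{\left(S \right)} = 234$ ($Y{\left(S \right)} = 2 \cdot 3 \cdot 3 \left(4 + 3 \cdot 3\right) = 2 \cdot 9 \left(4 + 9\right) = 2 \cdot 9 \cdot 13 = 234$)
$a{\left(Y{\left(-3 \right)} \right)} - -1292598 = \frac{20}{234} - -1292598 = 20 \cdot \frac{1}{234} + 1292598 = \frac{10}{117} + 1292598 = \frac{151233976}{117}$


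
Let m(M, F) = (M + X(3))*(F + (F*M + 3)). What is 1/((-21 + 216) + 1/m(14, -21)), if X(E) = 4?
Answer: 5616/1095119 ≈ 0.0051282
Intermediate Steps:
m(M, F) = (4 + M)*(3 + F + F*M) (m(M, F) = (M + 4)*(F + (F*M + 3)) = (4 + M)*(F + (3 + F*M)) = (4 + M)*(3 + F + F*M))
1/((-21 + 216) + 1/m(14, -21)) = 1/((-21 + 216) + 1/(12 + 3*14 + 4*(-21) - 21*14**2 + 5*(-21)*14)) = 1/(195 + 1/(12 + 42 - 84 - 21*196 - 1470)) = 1/(195 + 1/(12 + 42 - 84 - 4116 - 1470)) = 1/(195 + 1/(-5616)) = 1/(195 - 1/5616) = 1/(1095119/5616) = 5616/1095119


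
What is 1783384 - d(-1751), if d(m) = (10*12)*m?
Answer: 1993504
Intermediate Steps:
d(m) = 120*m
1783384 - d(-1751) = 1783384 - 120*(-1751) = 1783384 - 1*(-210120) = 1783384 + 210120 = 1993504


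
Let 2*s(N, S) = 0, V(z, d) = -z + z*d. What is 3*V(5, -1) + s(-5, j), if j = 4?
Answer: -30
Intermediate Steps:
V(z, d) = -z + d*z
s(N, S) = 0 (s(N, S) = (½)*0 = 0)
3*V(5, -1) + s(-5, j) = 3*(5*(-1 - 1)) + 0 = 3*(5*(-2)) + 0 = 3*(-10) + 0 = -30 + 0 = -30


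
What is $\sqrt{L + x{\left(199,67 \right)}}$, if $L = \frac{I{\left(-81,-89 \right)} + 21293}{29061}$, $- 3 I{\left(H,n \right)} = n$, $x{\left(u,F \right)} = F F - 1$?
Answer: $\frac{2 \sqrt{947730725466}}{29061} \approx 66.998$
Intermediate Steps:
$x{\left(u,F \right)} = -1 + F^{2}$ ($x{\left(u,F \right)} = F^{2} - 1 = -1 + F^{2}$)
$I{\left(H,n \right)} = - \frac{n}{3}$
$L = \frac{63968}{87183}$ ($L = \frac{\left(- \frac{1}{3}\right) \left(-89\right) + 21293}{29061} = \left(\frac{89}{3} + 21293\right) \frac{1}{29061} = \frac{63968}{3} \cdot \frac{1}{29061} = \frac{63968}{87183} \approx 0.73372$)
$\sqrt{L + x{\left(199,67 \right)}} = \sqrt{\frac{63968}{87183} - \left(1 - 67^{2}\right)} = \sqrt{\frac{63968}{87183} + \left(-1 + 4489\right)} = \sqrt{\frac{63968}{87183} + 4488} = \sqrt{\frac{391341272}{87183}} = \frac{2 \sqrt{947730725466}}{29061}$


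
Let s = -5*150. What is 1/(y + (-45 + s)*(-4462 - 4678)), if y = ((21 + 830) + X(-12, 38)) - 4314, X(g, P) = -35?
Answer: 1/7262802 ≈ 1.3769e-7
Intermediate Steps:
s = -750
y = -3498 (y = ((21 + 830) - 35) - 4314 = (851 - 35) - 4314 = 816 - 4314 = -3498)
1/(y + (-45 + s)*(-4462 - 4678)) = 1/(-3498 + (-45 - 750)*(-4462 - 4678)) = 1/(-3498 - 795*(-9140)) = 1/(-3498 + 7266300) = 1/7262802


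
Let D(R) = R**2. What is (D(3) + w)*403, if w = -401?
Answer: -157976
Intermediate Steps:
(D(3) + w)*403 = (3**2 - 401)*403 = (9 - 401)*403 = -392*403 = -157976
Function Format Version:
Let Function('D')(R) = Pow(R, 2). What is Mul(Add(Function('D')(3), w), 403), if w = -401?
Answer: -157976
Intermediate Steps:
Mul(Add(Function('D')(3), w), 403) = Mul(Add(Pow(3, 2), -401), 403) = Mul(Add(9, -401), 403) = Mul(-392, 403) = -157976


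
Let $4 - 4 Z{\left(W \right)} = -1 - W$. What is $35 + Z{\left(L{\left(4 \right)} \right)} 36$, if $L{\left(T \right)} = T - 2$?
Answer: $98$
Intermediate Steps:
$L{\left(T \right)} = -2 + T$ ($L{\left(T \right)} = T - 2 = -2 + T$)
$Z{\left(W \right)} = \frac{5}{4} + \frac{W}{4}$ ($Z{\left(W \right)} = 1 - \frac{-1 - W}{4} = 1 + \left(\frac{1}{4} + \frac{W}{4}\right) = \frac{5}{4} + \frac{W}{4}$)
$35 + Z{\left(L{\left(4 \right)} \right)} 36 = 35 + \left(\frac{5}{4} + \frac{-2 + 4}{4}\right) 36 = 35 + \left(\frac{5}{4} + \frac{1}{4} \cdot 2\right) 36 = 35 + \left(\frac{5}{4} + \frac{1}{2}\right) 36 = 35 + \frac{7}{4} \cdot 36 = 35 + 63 = 98$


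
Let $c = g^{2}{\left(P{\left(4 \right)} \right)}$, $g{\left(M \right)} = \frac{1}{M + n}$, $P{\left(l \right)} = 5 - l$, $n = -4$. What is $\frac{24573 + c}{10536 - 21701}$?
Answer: $- \frac{31594}{14355} \approx -2.2009$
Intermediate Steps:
$g{\left(M \right)} = \frac{1}{-4 + M}$ ($g{\left(M \right)} = \frac{1}{M - 4} = \frac{1}{-4 + M}$)
$c = \frac{1}{9}$ ($c = \left(\frac{1}{-4 + \left(5 - 4\right)}\right)^{2} = \left(\frac{1}{-4 + 1}\right)^{2} = \left(\frac{1}{-3}\right)^{2} = \left(- \frac{1}{3}\right)^{2} = \frac{1}{9} \approx 0.11111$)
$\frac{24573 + c}{10536 - 21701} = \frac{24573 + \frac{1}{9}}{10536 - 21701} = \frac{221158}{9 \left(-11165\right)} = \frac{221158}{9} \left(- \frac{1}{11165}\right) = - \frac{31594}{14355}$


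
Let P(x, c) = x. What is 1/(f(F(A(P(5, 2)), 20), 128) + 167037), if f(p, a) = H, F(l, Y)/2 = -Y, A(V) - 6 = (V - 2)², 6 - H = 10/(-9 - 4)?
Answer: 13/2171569 ≈ 5.9865e-6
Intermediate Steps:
H = 88/13 (H = 6 - 10/(-9 - 4) = 6 - 10/(-13) = 6 - (-1)*10/13 = 6 - 1*(-10/13) = 6 + 10/13 = 88/13 ≈ 6.7692)
A(V) = 6 + (-2 + V)² (A(V) = 6 + (V - 2)² = 6 + (-2 + V)²)
F(l, Y) = -2*Y (F(l, Y) = 2*(-Y) = -2*Y)
f(p, a) = 88/13
1/(f(F(A(P(5, 2)), 20), 128) + 167037) = 1/(88/13 + 167037) = 1/(2171569/13) = 13/2171569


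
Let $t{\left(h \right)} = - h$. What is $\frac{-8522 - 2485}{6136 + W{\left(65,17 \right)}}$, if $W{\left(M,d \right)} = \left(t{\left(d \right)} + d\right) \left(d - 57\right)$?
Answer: $- \frac{11007}{6136} \approx -1.7938$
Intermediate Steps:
$W{\left(M,d \right)} = 0$ ($W{\left(M,d \right)} = \left(- d + d\right) \left(d - 57\right) = 0 \left(-57 + d\right) = 0$)
$\frac{-8522 - 2485}{6136 + W{\left(65,17 \right)}} = \frac{-8522 - 2485}{6136 + 0} = - \frac{11007}{6136}$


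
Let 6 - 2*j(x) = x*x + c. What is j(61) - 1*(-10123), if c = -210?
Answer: 16741/2 ≈ 8370.5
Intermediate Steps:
j(x) = 108 - x**2/2 (j(x) = 3 - (x*x - 210)/2 = 3 - (x**2 - 210)/2 = 3 - (-210 + x**2)/2 = 3 + (105 - x**2/2) = 108 - x**2/2)
j(61) - 1*(-10123) = (108 - 1/2*61**2) - 1*(-10123) = (108 - 1/2*3721) + 10123 = (108 - 3721/2) + 10123 = -3505/2 + 10123 = 16741/2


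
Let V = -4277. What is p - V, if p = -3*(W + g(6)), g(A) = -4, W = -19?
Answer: 4346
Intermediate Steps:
p = 69 (p = -3*(-19 - 4) = -3*(-23) = 69)
p - V = 69 - 1*(-4277) = 69 + 4277 = 4346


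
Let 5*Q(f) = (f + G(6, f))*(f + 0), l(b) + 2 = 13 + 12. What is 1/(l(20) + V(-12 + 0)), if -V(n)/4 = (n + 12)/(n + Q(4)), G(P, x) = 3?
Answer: 1/23 ≈ 0.043478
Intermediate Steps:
l(b) = 23 (l(b) = -2 + (13 + 12) = -2 + 25 = 23)
Q(f) = f*(3 + f)/5 (Q(f) = ((f + 3)*(f + 0))/5 = ((3 + f)*f)/5 = (f*(3 + f))/5 = f*(3 + f)/5)
V(n) = -4*(12 + n)/(28/5 + n) (V(n) = -4*(n + 12)/(n + (1/5)*4*(3 + 4)) = -4*(12 + n)/(n + (1/5)*4*7) = -4*(12 + n)/(n + 28/5) = -4*(12 + n)/(28/5 + n))
1/(l(20) + V(-12 + 0)) = 1/(23 + 20*(-12 - (-12 + 0))/(28 + 5*(-12 + 0))) = 1/(23 + 20*(-12 - 1*(-12))/(28 + 5*(-12))) = 1/(23 + 20*(-12 + 12)/(28 - 60)) = 1/(23 + 20*0/(-32)) = 1/(23 + 20*(-1/32)*0) = 1/(23 + 0) = 1/23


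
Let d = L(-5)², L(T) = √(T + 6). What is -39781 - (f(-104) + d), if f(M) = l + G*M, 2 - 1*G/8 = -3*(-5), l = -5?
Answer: -50593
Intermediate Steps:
L(T) = √(6 + T)
G = -104 (G = 16 - (-24)*(-5) = 16 - 8*15 = 16 - 120 = -104)
f(M) = -5 - 104*M
d = 1 (d = (√(6 - 5))² = (√1)² = 1² = 1)
-39781 - (f(-104) + d) = -39781 - ((-5 - 104*(-104)) + 1) = -39781 - ((-5 + 10816) + 1) = -39781 - (10811 + 1) = -39781 - 1*10812 = -39781 - 10812 = -50593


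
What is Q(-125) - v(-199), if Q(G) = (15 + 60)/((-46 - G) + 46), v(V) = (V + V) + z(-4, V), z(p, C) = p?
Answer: 2013/5 ≈ 402.60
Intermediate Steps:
v(V) = -4 + 2*V (v(V) = (V + V) - 4 = 2*V - 4 = -4 + 2*V)
Q(G) = -75/G (Q(G) = 75/((-G)) = 75*(-1/G) = -75/G)
Q(-125) - v(-199) = -75/(-125) - (-4 + 2*(-199)) = -75*(-1/125) - (-4 - 398) = ⅗ - 1*(-402) = ⅗ + 402 = 2013/5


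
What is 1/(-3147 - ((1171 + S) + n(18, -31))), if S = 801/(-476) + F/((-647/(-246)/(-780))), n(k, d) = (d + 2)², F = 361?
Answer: 307972/31383582379 ≈ 9.8132e-6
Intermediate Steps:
n(k, d) = (2 + d)²
S = -32972409927/307972 (S = 801/(-476) + 361/((-647/(-246)/(-780))) = 801*(-1/476) + 361/((-647*(-1/246)*(-1/780))) = -801/476 + 361/(((647/246)*(-1/780))) = -801/476 + 361/(-647/191880) = -801/476 + 361*(-191880/647) = -801/476 - 69268680/647 = -32972409927/307972 ≈ -1.0706e+5)
1/(-3147 - ((1171 + S) + n(18, -31))) = 1/(-3147 - ((1171 - 32972409927/307972) + (2 - 31)²)) = 1/(-3147 - (-32611774715/307972 + (-29)²)) = 1/(-3147 - (-32611774715/307972 + 841)) = 1/(-3147 - 1*(-32352770263/307972)) = 1/(-3147 + 32352770263/307972) = 1/(31383582379/307972) = 307972/31383582379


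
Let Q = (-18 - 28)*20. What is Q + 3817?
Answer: 2897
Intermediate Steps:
Q = -920 (Q = -46*20 = -920)
Q + 3817 = -920 + 3817 = 2897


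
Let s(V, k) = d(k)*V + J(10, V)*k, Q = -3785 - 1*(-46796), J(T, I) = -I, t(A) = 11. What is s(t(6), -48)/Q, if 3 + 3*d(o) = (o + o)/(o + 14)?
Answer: 8965/731187 ≈ 0.012261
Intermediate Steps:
Q = 43011 (Q = -3785 + 46796 = 43011)
d(o) = -1 + 2*o/(3*(14 + o)) (d(o) = -1 + ((o + o)/(o + 14))/3 = -1 + ((2*o)/(14 + o))/3 = -1 + (2*o/(14 + o))/3 = -1 + 2*o/(3*(14 + o)))
s(V, k) = -V*k + V*(-42 - k)/(3*(14 + k)) (s(V, k) = ((-42 - k)/(3*(14 + k)))*V + (-V)*k = V*(-42 - k)/(3*(14 + k)) - V*k = -V*k + V*(-42 - k)/(3*(14 + k)))
s(t(6), -48)/Q = ((1/3)*11*(-42 - 1*(-48) - 3*(-48)*(14 - 48))/(14 - 48))/43011 = ((1/3)*11*(-42 + 48 - 3*(-48)*(-34))/(-34))*(1/43011) = ((1/3)*11*(-1/34)*(-42 + 48 - 4896))*(1/43011) = ((1/3)*11*(-1/34)*(-4890))*(1/43011) = (8965/17)*(1/43011) = 8965/731187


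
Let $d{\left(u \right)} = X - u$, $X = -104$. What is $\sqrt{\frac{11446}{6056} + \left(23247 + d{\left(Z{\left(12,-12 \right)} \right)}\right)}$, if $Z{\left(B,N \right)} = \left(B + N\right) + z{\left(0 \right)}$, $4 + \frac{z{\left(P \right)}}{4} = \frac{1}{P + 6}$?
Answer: $\frac{\sqrt{477789942099}}{4542} \approx 152.18$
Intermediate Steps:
$z{\left(P \right)} = -16 + \frac{4}{6 + P}$ ($z{\left(P \right)} = -16 + \frac{4}{P + 6} = -16 + \frac{4}{6 + P}$)
$Z{\left(B,N \right)} = - \frac{46}{3} + B + N$ ($Z{\left(B,N \right)} = \left(B + N\right) + \frac{4 \left(-23 - 0\right)}{6 + 0} = \left(B + N\right) + \frac{4 \left(-23 + 0\right)}{6} = \left(B + N\right) + 4 \cdot \frac{1}{6} \left(-23\right) = \left(B + N\right) - \frac{46}{3} = - \frac{46}{3} + B + N$)
$d{\left(u \right)} = -104 - u$
$\sqrt{\frac{11446}{6056} + \left(23247 + d{\left(Z{\left(12,-12 \right)} \right)}\right)} = \sqrt{\frac{11446}{6056} + \left(23247 - \frac{266}{3}\right)} = \sqrt{11446 \cdot \frac{1}{6056} + \left(23247 - \frac{266}{3}\right)} = \sqrt{\frac{5723}{3028} + \left(23247 + \left(-104 + \frac{46}{3}\right)\right)} = \sqrt{\frac{5723}{3028} + \left(23247 - \frac{266}{3}\right)} = \sqrt{\frac{5723}{3028} + \frac{69475}{3}} = \sqrt{\frac{210387469}{9084}} = \frac{\sqrt{477789942099}}{4542}$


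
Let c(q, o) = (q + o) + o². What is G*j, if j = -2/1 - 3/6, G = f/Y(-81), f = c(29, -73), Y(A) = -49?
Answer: 3775/14 ≈ 269.64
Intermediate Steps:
c(q, o) = o + q + o² (c(q, o) = (o + q) + o² = o + q + o²)
f = 5285 (f = -73 + 29 + (-73)² = -73 + 29 + 5329 = 5285)
G = -755/7 (G = 5285/(-49) = 5285*(-1/49) = -755/7 ≈ -107.86)
j = -5/2 (j = -2*1 - 3*⅙ = -2 - ½ = -5/2 ≈ -2.5000)
G*j = -755/7*(-5/2) = 3775/14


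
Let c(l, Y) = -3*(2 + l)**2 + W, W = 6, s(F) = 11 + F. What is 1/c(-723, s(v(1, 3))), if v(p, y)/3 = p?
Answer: -1/1559517 ≈ -6.4122e-7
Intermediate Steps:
v(p, y) = 3*p
c(l, Y) = 6 - 3*(2 + l)**2 (c(l, Y) = -3*(2 + l)**2 + 6 = 6 - 3*(2 + l)**2)
1/c(-723, s(v(1, 3))) = 1/(6 - 3*(2 - 723)**2) = 1/(6 - 3*(-721)**2) = 1/(6 - 3*519841) = 1/(6 - 1559523) = 1/(-1559517) = -1/1559517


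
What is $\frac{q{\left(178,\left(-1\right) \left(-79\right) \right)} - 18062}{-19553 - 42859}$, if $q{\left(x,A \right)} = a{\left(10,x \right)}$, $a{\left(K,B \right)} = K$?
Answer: $\frac{4513}{15603} \approx 0.28924$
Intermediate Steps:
$q{\left(x,A \right)} = 10$
$\frac{q{\left(178,\left(-1\right) \left(-79\right) \right)} - 18062}{-19553 - 42859} = \frac{10 - 18062}{-19553 - 42859} = - \frac{18052}{-62412} = \left(-18052\right) \left(- \frac{1}{62412}\right) = \frac{4513}{15603}$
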